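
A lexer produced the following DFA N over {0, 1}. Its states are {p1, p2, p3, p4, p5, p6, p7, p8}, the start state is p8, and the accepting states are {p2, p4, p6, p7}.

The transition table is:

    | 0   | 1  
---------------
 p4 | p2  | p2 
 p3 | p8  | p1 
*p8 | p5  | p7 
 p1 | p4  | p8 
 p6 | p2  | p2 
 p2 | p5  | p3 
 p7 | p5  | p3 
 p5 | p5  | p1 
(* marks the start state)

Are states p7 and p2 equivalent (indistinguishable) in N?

Yes

Reachable states from the start: {p1,p2,p3,p4,p5,p7,p8}. Unreachable: {p6} — drop them.
Start with accepting vs non-accepting: {p2,p4,p7} | {p1,p3,p5,p8}.
Refine {p2,p4,p7} on symbol 0: members go to different blocks, giving {p2,p7} and {p4}.
Split {p1,p3,p5,p8} by δ(·,0) → {p3,p5,p8} and {p1}.
On input 1, block {p3,p5,p8} splits into {p3,p5} and {p8}.
Refine {p3,p5} on symbol 0: members go to different blocks, giving {p3} and {p5}.
The partition is now stable with 6 blocks: {p2,p7} | {p3} | {p4} | {p1} | {p8} | {p5}.
p7 and p2 lie in the same block of the stable partition, so they are equivalent — no string distinguishes them.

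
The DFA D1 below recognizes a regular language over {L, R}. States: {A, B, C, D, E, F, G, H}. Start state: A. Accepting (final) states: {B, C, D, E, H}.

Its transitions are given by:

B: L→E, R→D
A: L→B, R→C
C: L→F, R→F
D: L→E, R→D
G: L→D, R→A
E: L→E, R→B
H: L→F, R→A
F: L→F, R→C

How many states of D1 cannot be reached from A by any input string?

BFS from A reaches {A, B, C, D, E, F}; the 2 state(s) G, H are never visited.

2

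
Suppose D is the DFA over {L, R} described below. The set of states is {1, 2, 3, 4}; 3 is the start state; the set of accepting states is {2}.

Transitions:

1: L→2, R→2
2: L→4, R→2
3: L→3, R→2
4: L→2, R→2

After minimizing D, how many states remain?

3

Reachable states from the start: {2,3,4}. Unreachable: {1} — drop them.
P0 = {2} | {3,4}.
Split {3,4} by δ(·,L) → {3} and {4}.
No further refinement is possible. Final partition (3 blocks): {2} | {3} | {4}.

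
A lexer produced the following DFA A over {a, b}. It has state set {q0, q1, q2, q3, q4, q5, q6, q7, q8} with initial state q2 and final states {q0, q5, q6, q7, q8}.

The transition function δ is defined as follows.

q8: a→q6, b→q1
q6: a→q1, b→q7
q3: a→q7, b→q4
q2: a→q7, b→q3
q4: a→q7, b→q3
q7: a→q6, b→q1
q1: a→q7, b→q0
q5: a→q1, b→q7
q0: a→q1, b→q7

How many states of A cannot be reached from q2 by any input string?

2

Starting at q2 and following transitions, the reachable set is {q0, q1, q2, q3, q4, q6, q7}. That leaves q5, q8 unreachable — 2 in total.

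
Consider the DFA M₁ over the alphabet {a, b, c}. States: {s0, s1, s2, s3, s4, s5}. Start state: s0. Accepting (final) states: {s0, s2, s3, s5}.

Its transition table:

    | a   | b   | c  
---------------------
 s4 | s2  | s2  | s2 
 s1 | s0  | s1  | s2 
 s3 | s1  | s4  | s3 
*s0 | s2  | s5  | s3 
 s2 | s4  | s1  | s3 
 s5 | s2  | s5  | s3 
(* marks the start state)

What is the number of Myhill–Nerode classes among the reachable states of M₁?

5

All states are reachable from the start state.
Start with accepting vs non-accepting: {s0,s2,s3,s5} | {s1,s4}.
Split {s0,s2,s3,s5} by δ(·,a) → {s0,s5} and {s2,s3}.
Split {s1,s4} by δ(·,a) → {s1} and {s4}.
Split {s2,s3} by δ(·,a) → {s2} and {s3}.
Stable partition: {s0,s5} | {s1} | {s2} | {s4} | {s3} — 5 equivalence classes.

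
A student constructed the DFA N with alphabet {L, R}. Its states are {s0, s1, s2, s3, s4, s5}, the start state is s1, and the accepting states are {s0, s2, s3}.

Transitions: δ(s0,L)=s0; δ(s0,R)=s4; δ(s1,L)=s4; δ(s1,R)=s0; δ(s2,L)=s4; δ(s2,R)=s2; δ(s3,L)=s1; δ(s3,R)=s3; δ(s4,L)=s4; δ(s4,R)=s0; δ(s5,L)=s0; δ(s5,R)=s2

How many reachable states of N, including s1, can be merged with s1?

States {s2,s3,s5} cannot be reached from the start state, so discard them.
P0 = {s0} | {s1,s4}.
No further refinement is possible. Final partition (2 blocks): {s0} | {s1,s4}.
The equivalence class containing s1 is {s1,s4}, of size 2.

2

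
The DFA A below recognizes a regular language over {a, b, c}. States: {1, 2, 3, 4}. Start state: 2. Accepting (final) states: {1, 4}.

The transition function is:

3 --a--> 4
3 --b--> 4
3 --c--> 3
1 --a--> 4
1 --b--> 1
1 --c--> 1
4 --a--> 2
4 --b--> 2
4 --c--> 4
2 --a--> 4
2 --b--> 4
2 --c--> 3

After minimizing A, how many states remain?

First remove the unreachable states {1}; 3 states remain.
Initial partition by acceptance: {4} | {2,3}.
The partition is now stable with 2 blocks: {4} | {2,3}.

2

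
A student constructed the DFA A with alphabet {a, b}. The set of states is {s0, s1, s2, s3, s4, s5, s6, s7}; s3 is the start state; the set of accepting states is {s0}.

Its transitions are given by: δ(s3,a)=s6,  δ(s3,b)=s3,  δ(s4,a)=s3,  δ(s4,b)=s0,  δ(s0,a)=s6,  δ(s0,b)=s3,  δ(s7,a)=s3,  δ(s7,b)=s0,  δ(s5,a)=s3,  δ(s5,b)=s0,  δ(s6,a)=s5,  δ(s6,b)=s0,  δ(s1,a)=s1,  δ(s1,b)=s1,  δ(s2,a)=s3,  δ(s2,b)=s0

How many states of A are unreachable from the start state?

4

Starting at s3 and following transitions, the reachable set is {s0, s3, s5, s6}. That leaves s1, s2, s4, s7 unreachable — 4 in total.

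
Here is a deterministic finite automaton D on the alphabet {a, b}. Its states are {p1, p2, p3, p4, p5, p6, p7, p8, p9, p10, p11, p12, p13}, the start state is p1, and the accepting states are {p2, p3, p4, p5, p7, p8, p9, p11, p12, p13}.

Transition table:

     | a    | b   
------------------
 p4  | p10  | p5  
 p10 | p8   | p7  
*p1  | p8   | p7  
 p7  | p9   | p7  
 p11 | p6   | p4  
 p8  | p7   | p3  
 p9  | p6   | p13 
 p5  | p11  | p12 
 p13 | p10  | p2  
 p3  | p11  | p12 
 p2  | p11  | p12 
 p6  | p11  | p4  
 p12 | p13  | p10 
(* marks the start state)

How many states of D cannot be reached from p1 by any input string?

A breadth-first search from the start state visits every state.

0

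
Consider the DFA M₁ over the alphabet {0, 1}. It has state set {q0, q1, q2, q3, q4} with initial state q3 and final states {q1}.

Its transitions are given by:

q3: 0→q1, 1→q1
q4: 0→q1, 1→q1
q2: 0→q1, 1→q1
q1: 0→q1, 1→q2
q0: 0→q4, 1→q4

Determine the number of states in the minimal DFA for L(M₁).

States {q0,q4} cannot be reached from the start state, so discard them.
Start with accepting vs non-accepting: {q1} | {q2,q3}.
The partition is now stable with 2 blocks: {q1} | {q2,q3}.

2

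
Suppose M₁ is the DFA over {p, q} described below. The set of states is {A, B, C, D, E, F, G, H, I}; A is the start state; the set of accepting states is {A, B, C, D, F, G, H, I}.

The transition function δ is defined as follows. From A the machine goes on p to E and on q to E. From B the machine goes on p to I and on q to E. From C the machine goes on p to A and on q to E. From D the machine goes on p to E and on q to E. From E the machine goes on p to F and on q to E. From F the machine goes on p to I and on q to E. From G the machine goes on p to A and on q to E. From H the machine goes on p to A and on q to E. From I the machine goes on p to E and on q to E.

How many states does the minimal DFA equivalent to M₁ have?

3

Reachable states from the start: {A,E,F,I}. Unreachable: {B,C,D,G,H} — drop them.
P0 = {A,F,I} | {E}.
Refine {A,F,I} on symbol p: members go to different blocks, giving {A,I} and {F}.
The partition is now stable with 3 blocks: {A,I} | {E} | {F}.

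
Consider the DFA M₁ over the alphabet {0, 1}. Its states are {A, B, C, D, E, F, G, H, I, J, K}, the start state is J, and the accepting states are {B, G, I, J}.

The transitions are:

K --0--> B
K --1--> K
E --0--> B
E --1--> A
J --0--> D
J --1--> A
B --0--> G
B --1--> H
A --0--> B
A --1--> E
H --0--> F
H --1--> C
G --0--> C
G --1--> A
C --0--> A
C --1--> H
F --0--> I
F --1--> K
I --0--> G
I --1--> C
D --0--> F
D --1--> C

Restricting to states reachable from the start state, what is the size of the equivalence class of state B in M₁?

Every state is reachable, so we keep all 11.
Start with accepting vs non-accepting: {B,G,I,J} | {A,C,D,E,F,H,K}.
On input 0, block {B,G,I,J} splits into {B,I} and {G,J}.
Split {A,C,D,E,F,H,K} by δ(·,0) → {A,E,F,K} and {C,D,H}.
The partition is now stable with 4 blocks: {B,I} | {A,E,F,K} | {G,J} | {C,D,H}.
State B belongs to the block {B,I}, which has 2 states.

2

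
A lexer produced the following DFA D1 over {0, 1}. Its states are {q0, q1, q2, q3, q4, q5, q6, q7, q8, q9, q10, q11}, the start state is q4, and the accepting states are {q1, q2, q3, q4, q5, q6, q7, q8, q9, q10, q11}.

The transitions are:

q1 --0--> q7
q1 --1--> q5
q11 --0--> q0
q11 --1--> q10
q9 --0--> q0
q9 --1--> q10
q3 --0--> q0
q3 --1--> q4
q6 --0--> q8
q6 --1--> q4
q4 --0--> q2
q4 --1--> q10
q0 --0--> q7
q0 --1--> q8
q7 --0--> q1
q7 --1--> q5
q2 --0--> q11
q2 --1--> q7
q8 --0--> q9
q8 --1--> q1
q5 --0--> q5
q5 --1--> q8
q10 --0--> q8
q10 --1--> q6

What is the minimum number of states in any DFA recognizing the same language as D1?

6

States {q3} cannot be reached from the start state, so discard them.
P0 = {q1,q2,q4,q5,q6,q7,q8,q9,q10,q11} | {q0}.
Split {q1,q2,q4,q5,q6,q7,q8,q9,q10,q11} by δ(·,0) → {q1,q2,q4,q5,q6,q7,q8,q10} and {q9,q11}.
On input 0, block {q1,q2,q4,q5,q6,q7,q8,q10} splits into {q1,q4,q5,q6,q7,q10} and {q2,q8}.
Refine {q1,q4,q5,q6,q7,q10} on symbol 0: members go to different blocks, giving {q1,q5,q7} and {q4,q6,q10}.
Split {q1,q5,q7} by δ(·,1) → {q1,q7} and {q5}.
The partition is now stable with 6 blocks: {q1,q7} | {q0} | {q9,q11} | {q2,q8} | {q4,q6,q10} | {q5}.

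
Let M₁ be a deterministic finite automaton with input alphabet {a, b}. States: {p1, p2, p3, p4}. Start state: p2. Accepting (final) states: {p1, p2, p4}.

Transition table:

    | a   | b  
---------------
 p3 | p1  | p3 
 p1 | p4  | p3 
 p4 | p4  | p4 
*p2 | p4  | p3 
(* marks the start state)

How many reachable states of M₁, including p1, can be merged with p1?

P0 = {p1,p2,p4} | {p3}.
On input b, block {p1,p2,p4} splits into {p1,p2} and {p4}.
No further refinement is possible. Final partition (3 blocks): {p1,p2} | {p3} | {p4}.
State p1 belongs to the block {p1,p2}, which has 2 states.

2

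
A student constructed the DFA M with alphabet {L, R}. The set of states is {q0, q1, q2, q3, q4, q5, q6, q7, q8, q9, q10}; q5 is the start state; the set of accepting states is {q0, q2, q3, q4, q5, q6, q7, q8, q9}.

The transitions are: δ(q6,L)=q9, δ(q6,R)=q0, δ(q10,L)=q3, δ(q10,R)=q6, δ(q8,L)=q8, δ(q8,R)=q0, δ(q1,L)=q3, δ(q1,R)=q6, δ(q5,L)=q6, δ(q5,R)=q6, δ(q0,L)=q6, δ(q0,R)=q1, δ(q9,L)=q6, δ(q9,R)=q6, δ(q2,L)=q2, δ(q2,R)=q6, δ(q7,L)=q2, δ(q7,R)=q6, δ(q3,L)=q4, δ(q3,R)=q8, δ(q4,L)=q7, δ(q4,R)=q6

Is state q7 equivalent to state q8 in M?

States {q10} cannot be reached from the start state, so discard them.
Initial partition by acceptance: {q0,q2,q3,q4,q5,q6,q7,q8,q9} | {q1}.
Split {q0,q2,q3,q4,q5,q6,q7,q8,q9} by δ(·,R) → {q2,q3,q4,q5,q6,q7,q8,q9} and {q0}.
Split {q2,q3,q4,q5,q6,q7,q8,q9} by δ(·,R) → {q2,q3,q4,q5,q7,q9} and {q6,q8}.
Split {q2,q3,q4,q5,q7,q9} by δ(·,L) → {q2,q3,q4,q7} and {q5,q9}.
On input L, block {q6,q8} splits into {q6} and {q8}.
Refine {q2,q3,q4,q7} on symbol R: members go to different blocks, giving {q2,q4,q7} and {q3}.
The partition is now stable with 7 blocks: {q2,q4,q7} | {q1} | {q0} | {q6} | {q5,q9} | {q8} | {q3}.
q7 and q8 end up in different blocks, so they are distinguishable. For instance, the string 'RR' is accepted from only q7.

No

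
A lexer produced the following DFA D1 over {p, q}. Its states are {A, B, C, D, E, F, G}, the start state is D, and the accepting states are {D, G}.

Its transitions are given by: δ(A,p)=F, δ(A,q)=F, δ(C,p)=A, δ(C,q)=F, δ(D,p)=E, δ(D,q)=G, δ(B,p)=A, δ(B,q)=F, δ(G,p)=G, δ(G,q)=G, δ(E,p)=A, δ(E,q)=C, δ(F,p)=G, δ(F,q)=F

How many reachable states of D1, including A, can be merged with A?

Reachable states from the start: {A,C,D,E,F,G}. Unreachable: {B} — drop them.
P0 = {D,G} | {A,C,E,F}.
Refine {D,G} on symbol p: members go to different blocks, giving {D} and {G}.
Split {A,C,E,F} by δ(·,p) → {A,C,E} and {F}.
On input p, block {A,C,E} splits into {C,E} and {A}.
Split {C,E} by δ(·,q) → {C} and {E}.
The partition is now stable with 6 blocks: {D} | {C} | {G} | {F} | {A} | {E}.
State A belongs to the block {A}, which has 1 states.

1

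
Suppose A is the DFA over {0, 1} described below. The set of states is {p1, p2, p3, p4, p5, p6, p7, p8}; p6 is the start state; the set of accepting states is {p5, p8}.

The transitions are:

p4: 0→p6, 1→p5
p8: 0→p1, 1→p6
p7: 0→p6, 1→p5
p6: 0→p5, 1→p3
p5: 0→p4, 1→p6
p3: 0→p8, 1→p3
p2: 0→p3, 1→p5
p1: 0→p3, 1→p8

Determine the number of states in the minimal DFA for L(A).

3

First remove the unreachable states {p2,p7}; 6 states remain.
P0 = {p5,p8} | {p1,p3,p4,p6}.
Split {p1,p3,p4,p6} by δ(·,0) → {p1,p4} and {p3,p6}.
No further refinement is possible. Final partition (3 blocks): {p5,p8} | {p1,p4} | {p3,p6}.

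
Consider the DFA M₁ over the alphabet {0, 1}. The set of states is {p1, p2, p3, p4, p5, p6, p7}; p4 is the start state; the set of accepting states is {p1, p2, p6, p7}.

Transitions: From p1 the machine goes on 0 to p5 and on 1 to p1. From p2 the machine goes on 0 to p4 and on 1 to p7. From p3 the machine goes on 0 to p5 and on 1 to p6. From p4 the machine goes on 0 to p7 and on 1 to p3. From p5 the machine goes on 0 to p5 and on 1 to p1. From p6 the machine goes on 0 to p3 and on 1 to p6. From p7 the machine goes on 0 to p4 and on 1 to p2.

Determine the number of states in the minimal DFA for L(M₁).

4

Every state is reachable, so we keep all 7.
P0 = {p1,p2,p6,p7} | {p3,p4,p5}.
On input 0, block {p3,p4,p5} splits into {p3,p5} and {p4}.
Split {p1,p2,p6,p7} by δ(·,0) → {p1,p6} and {p2,p7}.
The partition is now stable with 4 blocks: {p1,p6} | {p3,p5} | {p4} | {p2,p7}.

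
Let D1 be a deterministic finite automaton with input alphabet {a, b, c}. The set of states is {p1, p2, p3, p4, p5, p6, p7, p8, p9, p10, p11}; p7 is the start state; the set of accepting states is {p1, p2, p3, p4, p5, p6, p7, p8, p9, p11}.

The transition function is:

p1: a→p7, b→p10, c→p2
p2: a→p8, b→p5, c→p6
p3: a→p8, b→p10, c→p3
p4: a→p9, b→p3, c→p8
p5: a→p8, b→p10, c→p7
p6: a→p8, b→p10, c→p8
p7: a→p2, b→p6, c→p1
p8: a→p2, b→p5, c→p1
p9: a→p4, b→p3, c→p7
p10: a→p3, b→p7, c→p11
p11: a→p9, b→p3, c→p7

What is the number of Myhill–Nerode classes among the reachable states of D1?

Every state is reachable, so we keep all 11.
Initial partition by acceptance: {p1,p2,p3,p4,p5,p6,p7,p8,p9,p11} | {p10}.
Refine {p1,p2,p3,p4,p5,p6,p7,p8,p9,p11} on symbol b: members go to different blocks, giving {p2,p4,p7,p8,p9,p11} and {p1,p3,p5,p6}.
On input c, block {p2,p4,p7,p8,p9,p11} splits into {p2,p7,p8} and {p4,p9,p11}.
Refine {p1,p3,p5,p6} on symbol c: members go to different blocks, giving {p1,p5,p6} and {p3}.
The partition is now stable with 5 blocks: {p2,p7,p8} | {p10} | {p1,p5,p6} | {p4,p9,p11} | {p3}.

5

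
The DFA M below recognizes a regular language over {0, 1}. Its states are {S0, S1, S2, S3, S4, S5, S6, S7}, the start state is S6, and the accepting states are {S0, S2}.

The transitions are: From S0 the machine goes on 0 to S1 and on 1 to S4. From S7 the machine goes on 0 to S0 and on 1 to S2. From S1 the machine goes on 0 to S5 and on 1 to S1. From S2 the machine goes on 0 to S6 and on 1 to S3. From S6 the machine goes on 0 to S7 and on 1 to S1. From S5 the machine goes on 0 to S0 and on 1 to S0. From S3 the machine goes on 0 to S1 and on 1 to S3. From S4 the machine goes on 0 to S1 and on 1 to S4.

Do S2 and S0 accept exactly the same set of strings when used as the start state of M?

Yes

Every state is reachable, so we keep all 8.
Initial partition by acceptance: {S0,S2} | {S1,S3,S4,S5,S6,S7}.
Split {S1,S3,S4,S5,S6,S7} by δ(·,0) → {S1,S3,S4,S6} and {S5,S7}.
Refine {S1,S3,S4,S6} on symbol 0: members go to different blocks, giving {S1,S6} and {S3,S4}.
No further refinement is possible. Final partition (4 blocks): {S0,S2} | {S1,S6} | {S5,S7} | {S3,S4}.
S2 and S0 lie in the same block of the stable partition, so they are equivalent — no string distinguishes them.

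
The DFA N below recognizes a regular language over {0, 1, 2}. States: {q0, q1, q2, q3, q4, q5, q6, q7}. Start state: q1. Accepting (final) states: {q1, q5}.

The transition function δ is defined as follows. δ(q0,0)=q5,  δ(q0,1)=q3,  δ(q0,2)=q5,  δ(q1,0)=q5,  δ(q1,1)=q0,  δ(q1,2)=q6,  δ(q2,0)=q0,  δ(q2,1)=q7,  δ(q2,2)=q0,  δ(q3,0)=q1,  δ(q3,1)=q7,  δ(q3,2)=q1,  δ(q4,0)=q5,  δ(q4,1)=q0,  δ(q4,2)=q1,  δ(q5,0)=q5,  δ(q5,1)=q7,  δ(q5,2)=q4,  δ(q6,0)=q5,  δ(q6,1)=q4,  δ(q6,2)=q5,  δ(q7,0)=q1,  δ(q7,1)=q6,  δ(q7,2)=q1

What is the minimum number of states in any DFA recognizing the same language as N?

First remove the unreachable states {q2}; 7 states remain.
Initial partition by acceptance: {q1,q5} | {q0,q3,q4,q6,q7}.
The partition is now stable with 2 blocks: {q1,q5} | {q0,q3,q4,q6,q7}.

2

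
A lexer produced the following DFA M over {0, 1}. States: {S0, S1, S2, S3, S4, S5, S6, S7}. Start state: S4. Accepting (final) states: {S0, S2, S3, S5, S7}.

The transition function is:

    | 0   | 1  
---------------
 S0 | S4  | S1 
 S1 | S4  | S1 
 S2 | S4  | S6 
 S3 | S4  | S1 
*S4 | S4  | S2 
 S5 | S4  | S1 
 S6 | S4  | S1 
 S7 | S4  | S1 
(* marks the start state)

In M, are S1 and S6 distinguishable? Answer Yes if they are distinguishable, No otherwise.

Reachable states from the start: {S1,S2,S4,S6}. Unreachable: {S0,S3,S5,S7} — drop them.
P0 = {S2} | {S1,S4,S6}.
Refine {S1,S4,S6} on symbol 1: members go to different blocks, giving {S1,S6} and {S4}.
The partition is now stable with 3 blocks: {S2} | {S1,S6} | {S4}.
S1 and S6 lie in the same block of the stable partition, so they are equivalent — no string distinguishes them.

No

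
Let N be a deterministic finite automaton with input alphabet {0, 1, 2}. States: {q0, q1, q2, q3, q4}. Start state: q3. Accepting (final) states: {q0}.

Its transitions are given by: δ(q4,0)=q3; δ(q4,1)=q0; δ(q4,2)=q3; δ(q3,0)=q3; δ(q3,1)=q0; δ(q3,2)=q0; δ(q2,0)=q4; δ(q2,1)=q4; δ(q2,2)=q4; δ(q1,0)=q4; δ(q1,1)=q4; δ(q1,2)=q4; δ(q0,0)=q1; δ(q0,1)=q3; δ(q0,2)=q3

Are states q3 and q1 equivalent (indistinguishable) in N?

No

First remove the unreachable states {q2}; 4 states remain.
Start with accepting vs non-accepting: {q0} | {q1,q3,q4}.
On input 1, block {q1,q3,q4} splits into {q3,q4} and {q1}.
Split {q3,q4} by δ(·,2) → {q3} and {q4}.
Stable partition: {q0} | {q3} | {q1} | {q4} — 4 equivalence classes.
q3 and q1 end up in different blocks, so they are distinguishable. For instance, the string '1' is accepted from only q3.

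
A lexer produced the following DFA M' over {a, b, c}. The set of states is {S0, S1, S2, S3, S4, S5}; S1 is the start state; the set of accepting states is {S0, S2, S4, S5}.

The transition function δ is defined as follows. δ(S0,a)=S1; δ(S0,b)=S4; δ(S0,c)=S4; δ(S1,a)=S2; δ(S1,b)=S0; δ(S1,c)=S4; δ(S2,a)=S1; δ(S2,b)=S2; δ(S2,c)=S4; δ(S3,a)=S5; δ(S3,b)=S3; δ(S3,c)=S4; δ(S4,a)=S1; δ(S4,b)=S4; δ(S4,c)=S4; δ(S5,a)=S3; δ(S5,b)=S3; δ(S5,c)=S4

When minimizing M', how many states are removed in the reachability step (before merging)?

2

BFS from S1 reaches {S0, S1, S2, S4}; the 2 state(s) S3, S5 are never visited.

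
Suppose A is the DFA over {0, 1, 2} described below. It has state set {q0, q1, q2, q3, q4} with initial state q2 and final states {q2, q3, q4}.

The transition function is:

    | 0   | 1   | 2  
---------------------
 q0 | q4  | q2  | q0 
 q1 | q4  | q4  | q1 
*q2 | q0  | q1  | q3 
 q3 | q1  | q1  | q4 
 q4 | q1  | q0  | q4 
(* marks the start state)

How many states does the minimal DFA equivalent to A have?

Initial partition by acceptance: {q2,q3,q4} | {q0,q1}.
Stable partition: {q2,q3,q4} | {q0,q1} — 2 equivalence classes.

2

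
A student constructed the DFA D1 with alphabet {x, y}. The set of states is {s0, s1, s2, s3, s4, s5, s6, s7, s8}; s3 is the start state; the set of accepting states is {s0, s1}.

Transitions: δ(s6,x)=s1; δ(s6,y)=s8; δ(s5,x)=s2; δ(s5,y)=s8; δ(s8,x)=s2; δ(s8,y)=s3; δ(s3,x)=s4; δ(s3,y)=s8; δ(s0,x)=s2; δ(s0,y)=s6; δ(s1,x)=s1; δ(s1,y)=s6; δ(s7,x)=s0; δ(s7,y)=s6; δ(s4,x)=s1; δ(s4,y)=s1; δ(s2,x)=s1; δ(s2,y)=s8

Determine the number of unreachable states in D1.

3

Starting at s3 and following transitions, the reachable set is {s1, s2, s3, s4, s6, s8}. That leaves s0, s5, s7 unreachable — 3 in total.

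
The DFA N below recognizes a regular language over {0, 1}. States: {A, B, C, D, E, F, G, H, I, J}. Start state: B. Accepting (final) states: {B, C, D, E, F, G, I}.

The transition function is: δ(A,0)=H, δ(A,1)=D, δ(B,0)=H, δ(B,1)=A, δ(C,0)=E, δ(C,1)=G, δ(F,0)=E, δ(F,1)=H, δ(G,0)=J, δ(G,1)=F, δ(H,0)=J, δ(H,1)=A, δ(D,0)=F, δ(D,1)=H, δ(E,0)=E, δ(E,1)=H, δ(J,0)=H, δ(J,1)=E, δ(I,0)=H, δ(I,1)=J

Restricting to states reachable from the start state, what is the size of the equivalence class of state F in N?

3

Reachable states from the start: {A,B,D,E,F,H,J}. Unreachable: {C,G,I} — drop them.
Initial partition by acceptance: {B,D,E,F} | {A,H,J}.
On input 0, block {B,D,E,F} splits into {D,E,F} and {B}.
Split {A,H,J} by δ(·,1) → {A,J} and {H}.
The partition is now stable with 4 blocks: {D,E,F} | {A,J} | {B} | {H}.
State F belongs to the block {D,E,F}, which has 3 states.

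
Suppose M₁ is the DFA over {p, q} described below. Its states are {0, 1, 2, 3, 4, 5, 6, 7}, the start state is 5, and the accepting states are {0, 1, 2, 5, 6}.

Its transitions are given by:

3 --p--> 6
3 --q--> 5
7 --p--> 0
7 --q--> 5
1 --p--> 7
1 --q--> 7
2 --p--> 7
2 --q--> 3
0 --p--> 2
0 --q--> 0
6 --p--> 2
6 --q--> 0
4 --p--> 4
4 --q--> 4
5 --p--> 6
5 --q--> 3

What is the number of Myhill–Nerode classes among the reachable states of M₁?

States {1,4} cannot be reached from the start state, so discard them.
Start with accepting vs non-accepting: {0,2,5,6} | {3,7}.
Refine {0,2,5,6} on symbol p: members go to different blocks, giving {0,5,6} and {2}.
Split {0,5,6} by δ(·,p) → {0,6} and {5}.
No further refinement is possible. Final partition (4 blocks): {0,6} | {3,7} | {2} | {5}.

4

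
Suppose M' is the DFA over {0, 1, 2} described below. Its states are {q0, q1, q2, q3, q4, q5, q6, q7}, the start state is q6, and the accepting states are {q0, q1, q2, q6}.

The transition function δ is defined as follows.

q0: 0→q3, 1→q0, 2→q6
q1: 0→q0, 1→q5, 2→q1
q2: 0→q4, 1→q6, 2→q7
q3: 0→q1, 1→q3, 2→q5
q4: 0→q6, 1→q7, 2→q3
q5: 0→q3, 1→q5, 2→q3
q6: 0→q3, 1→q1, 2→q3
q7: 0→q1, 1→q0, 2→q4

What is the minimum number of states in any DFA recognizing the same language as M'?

First remove the unreachable states {q2,q4,q7}; 5 states remain.
Initial partition by acceptance: {q0,q1,q6} | {q3,q5}.
Split {q0,q1,q6} by δ(·,0) → {q0,q6} and {q1}.
Refine {q0,q6} on symbol 1: members go to different blocks, giving {q0} and {q6}.
Refine {q3,q5} on symbol 0: members go to different blocks, giving {q3} and {q5}.
Stable partition: {q0} | {q3} | {q1} | {q6} | {q5} — 5 equivalence classes.

5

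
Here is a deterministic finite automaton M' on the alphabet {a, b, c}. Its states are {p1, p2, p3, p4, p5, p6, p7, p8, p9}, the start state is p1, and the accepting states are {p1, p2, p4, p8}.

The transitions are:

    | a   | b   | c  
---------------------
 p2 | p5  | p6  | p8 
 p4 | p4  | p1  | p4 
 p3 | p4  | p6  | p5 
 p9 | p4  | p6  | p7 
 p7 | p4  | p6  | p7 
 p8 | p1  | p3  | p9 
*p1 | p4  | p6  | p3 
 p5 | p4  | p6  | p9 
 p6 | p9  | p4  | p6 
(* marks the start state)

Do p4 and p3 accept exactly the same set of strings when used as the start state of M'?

No

Reachable states from the start: {p1,p3,p4,p5,p6,p7,p9}. Unreachable: {p2,p8} — drop them.
Initial partition by acceptance: {p1,p4} | {p3,p5,p6,p7,p9}.
Refine {p1,p4} on symbol b: members go to different blocks, giving {p1} and {p4}.
On input a, block {p3,p5,p6,p7,p9} splits into {p3,p5,p7,p9} and {p6}.
No further refinement is possible. Final partition (4 blocks): {p1} | {p3,p5,p7,p9} | {p4} | {p6}.
p4 and p3 end up in different blocks, so they are distinguishable. For instance, the string 'ε' is accepted from only p4.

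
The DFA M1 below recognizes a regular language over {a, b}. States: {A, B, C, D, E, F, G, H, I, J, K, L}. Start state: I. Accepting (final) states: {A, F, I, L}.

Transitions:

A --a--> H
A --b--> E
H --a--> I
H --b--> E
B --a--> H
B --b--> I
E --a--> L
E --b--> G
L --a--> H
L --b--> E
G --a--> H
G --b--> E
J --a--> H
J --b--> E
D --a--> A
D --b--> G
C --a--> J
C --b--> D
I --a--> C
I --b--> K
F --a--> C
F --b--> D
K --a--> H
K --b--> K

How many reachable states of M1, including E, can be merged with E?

2

First remove the unreachable states {B,F}; 10 states remain.
Initial partition by acceptance: {A,I,L} | {C,D,E,G,H,J,K}.
Refine {C,D,E,G,H,J,K} on symbol a: members go to different blocks, giving {C,G,J,K} and {D,E,H}.
Refine {A,I,L} on symbol a: members go to different blocks, giving {A,L} and {I}.
Split {C,G,J,K} by δ(·,a) → {G,J,K} and {C}.
Refine {G,J,K} on symbol b: members go to different blocks, giving {G,J} and {K}.
Refine {D,E,H} on symbol a: members go to different blocks, giving {D,E} and {H}.
No further refinement is possible. Final partition (7 blocks): {A,L} | {G,J} | {D,E} | {I} | {C} | {K} | {H}.
The equivalence class containing E is {D,E}, of size 2.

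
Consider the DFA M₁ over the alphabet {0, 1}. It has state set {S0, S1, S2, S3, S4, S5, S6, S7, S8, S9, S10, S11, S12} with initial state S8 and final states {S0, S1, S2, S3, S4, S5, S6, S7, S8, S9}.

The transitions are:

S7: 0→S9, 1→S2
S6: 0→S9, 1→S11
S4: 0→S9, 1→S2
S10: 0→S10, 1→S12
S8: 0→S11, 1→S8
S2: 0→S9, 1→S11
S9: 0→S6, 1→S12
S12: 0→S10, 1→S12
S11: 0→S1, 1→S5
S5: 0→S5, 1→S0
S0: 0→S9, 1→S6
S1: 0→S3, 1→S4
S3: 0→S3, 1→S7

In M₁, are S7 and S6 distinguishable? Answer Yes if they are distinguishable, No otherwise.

P0 = {S0,S1,S2,S3,S4,S5,S6,S7,S8,S9} | {S10,S11,S12}.
Split {S0,S1,S2,S3,S4,S5,S6,S7,S8,S9} by δ(·,0) → {S0,S1,S2,S3,S4,S5,S6,S7,S9} and {S8}.
Split {S0,S1,S2,S3,S4,S5,S6,S7,S9} by δ(·,1) → {S0,S1,S3,S4,S5,S7} and {S2,S6,S9}.
Refine {S0,S1,S3,S4,S5,S7} on symbol 0: members go to different blocks, giving {S0,S4,S7} and {S1,S3,S5}.
On input 0, block {S10,S11,S12} splits into {S10,S12} and {S11}.
Refine {S2,S6,S9} on symbol 1: members go to different blocks, giving {S2,S6} and {S9}.
No further refinement is possible. Final partition (7 blocks): {S0,S4,S7} | {S10,S12} | {S8} | {S2,S6} | {S1,S3,S5} | {S11} | {S9}.
S7 and S6 end up in different blocks, so they are distinguishable. For instance, the string '1' is accepted from only S7.

Yes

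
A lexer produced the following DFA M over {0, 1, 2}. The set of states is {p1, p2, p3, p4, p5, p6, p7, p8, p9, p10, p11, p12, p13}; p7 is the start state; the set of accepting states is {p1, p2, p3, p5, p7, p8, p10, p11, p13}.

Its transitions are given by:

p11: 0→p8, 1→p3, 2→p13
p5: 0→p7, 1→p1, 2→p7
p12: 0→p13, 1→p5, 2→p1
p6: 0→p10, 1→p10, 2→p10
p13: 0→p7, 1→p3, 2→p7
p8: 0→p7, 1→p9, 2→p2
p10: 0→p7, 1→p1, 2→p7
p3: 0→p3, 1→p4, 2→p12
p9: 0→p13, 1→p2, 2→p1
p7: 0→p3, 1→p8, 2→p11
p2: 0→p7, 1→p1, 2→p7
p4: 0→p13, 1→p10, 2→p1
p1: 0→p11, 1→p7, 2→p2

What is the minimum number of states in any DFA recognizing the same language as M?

Reachable states from the start: {p1,p2,p3,p4,p5,p7,p8,p9,p10,p11,p12,p13}. Unreachable: {p6} — drop them.
P0 = {p1,p2,p3,p5,p7,p8,p10,p11,p13} | {p4,p9,p12}.
Refine {p1,p2,p3,p5,p7,p8,p10,p11,p13} on symbol 1: members go to different blocks, giving {p1,p2,p5,p7,p10,p11,p13} and {p3,p8}.
Split {p1,p2,p5,p7,p10,p11,p13} by δ(·,0) → {p1,p2,p5,p10,p13} and {p7,p11}.
On input 1, block {p1,p2,p5,p10,p13} splits into {p2,p5,p10} and {p1} and {p13}.
On input 0, block {p3,p8} splits into {p3} and {p8}.
On input 0, block {p7,p11} splits into {p7} and {p11}.
The partition is now stable with 8 blocks: {p2,p5,p10} | {p4,p9,p12} | {p3} | {p7} | {p1} | {p13} | {p8} | {p11}.

8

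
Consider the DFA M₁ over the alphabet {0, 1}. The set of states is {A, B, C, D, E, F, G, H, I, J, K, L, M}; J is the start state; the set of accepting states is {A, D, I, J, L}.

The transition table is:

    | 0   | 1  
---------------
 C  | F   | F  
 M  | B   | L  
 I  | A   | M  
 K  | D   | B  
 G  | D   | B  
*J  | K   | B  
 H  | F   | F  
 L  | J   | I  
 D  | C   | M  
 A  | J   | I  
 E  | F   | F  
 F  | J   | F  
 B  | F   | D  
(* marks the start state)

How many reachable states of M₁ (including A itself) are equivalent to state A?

2

Reachable states from the start: {A,B,C,D,F,I,J,K,L,M}. Unreachable: {E,G,H} — drop them.
P0 = {A,D,I,J,L} | {B,C,F,K,M}.
Split {A,D,I,J,L} by δ(·,0) → {A,I,L} and {D,J}.
On input 0, block {A,I,L} splits into {A,L} and {I}.
Split {B,C,F,K,M} by δ(·,0) → {B,C,M} and {F,K}.
Refine {B,C,M} on symbol 0: members go to different blocks, giving {B,C} and {M}.
Split {B,C} by δ(·,1) → {B} and {C}.
On input 0, block {D,J} splits into {D} and {J}.
Split {F,K} by δ(·,0) → {F} and {K}.
No further refinement is possible. Final partition (9 blocks): {A,L} | {B} | {D} | {I} | {F} | {M} | {C} | {J} | {K}.
The equivalence class containing A is {A,L}, of size 2.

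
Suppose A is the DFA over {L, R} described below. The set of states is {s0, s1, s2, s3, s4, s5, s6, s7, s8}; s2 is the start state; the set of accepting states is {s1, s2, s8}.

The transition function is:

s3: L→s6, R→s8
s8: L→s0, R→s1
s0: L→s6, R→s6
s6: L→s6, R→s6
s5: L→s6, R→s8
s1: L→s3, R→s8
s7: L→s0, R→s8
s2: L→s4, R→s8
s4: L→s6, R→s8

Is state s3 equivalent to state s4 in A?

Reachable states from the start: {s0,s1,s2,s3,s4,s6,s8}. Unreachable: {s5,s7} — drop them.
P0 = {s1,s2,s8} | {s0,s3,s4,s6}.
Split {s0,s3,s4,s6} by δ(·,R) → {s0,s6} and {s3,s4}.
On input L, block {s1,s2,s8} splits into {s1,s2} and {s8}.
No further refinement is possible. Final partition (4 blocks): {s1,s2} | {s0,s6} | {s3,s4} | {s8}.
s3 and s4 lie in the same block of the stable partition, so they are equivalent — no string distinguishes them.

Yes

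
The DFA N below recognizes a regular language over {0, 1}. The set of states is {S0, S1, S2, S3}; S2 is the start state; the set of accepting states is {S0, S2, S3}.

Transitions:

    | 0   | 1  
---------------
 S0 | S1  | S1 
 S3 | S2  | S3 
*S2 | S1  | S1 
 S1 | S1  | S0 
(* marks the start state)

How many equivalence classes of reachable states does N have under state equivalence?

Reachable states from the start: {S0,S1,S2}. Unreachable: {S3} — drop them.
Start with accepting vs non-accepting: {S0,S2} | {S1}.
The partition is now stable with 2 blocks: {S0,S2} | {S1}.

2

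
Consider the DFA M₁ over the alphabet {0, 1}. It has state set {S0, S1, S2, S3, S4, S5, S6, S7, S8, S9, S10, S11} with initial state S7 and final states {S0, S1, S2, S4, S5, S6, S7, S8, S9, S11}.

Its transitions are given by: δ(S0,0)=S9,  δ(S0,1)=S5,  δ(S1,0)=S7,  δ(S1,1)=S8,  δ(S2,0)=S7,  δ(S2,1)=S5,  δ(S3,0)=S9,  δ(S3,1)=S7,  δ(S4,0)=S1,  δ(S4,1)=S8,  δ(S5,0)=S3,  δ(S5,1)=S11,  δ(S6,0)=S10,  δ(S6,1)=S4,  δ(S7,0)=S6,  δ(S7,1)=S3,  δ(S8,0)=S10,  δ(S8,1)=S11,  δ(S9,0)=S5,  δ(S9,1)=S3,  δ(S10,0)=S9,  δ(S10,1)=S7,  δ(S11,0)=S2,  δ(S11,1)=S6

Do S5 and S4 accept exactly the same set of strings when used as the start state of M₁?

Reachable states from the start: {S1,S2,S3,S4,S5,S6,S7,S8,S9,S10,S11}. Unreachable: {S0} — drop them.
P0 = {S1,S2,S4,S5,S6,S7,S8,S9,S11} | {S3,S10}.
On input 0, block {S1,S2,S4,S5,S6,S7,S8,S9,S11} splits into {S1,S2,S4,S7,S9,S11} and {S5,S6,S8}.
Split {S1,S2,S4,S7,S9,S11} by δ(·,0) → {S1,S2,S4,S11} and {S7,S9}.
Split {S1,S2,S4,S11} by δ(·,0) → {S1,S2} and {S4,S11}.
The partition is now stable with 5 blocks: {S1,S2} | {S3,S10} | {S5,S6,S8} | {S7,S9} | {S4,S11}.
S5 and S4 end up in different blocks, so they are distinguishable. For instance, the string '0' is accepted from only S4.

No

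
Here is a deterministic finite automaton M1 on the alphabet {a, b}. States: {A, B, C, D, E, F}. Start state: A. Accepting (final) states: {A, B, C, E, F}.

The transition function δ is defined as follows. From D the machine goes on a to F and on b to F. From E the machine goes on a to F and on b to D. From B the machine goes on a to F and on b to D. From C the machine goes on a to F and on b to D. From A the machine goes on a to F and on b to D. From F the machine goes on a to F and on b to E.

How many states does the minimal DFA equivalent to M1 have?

3

States {B,C} cannot be reached from the start state, so discard them.
P0 = {A,E,F} | {D}.
On input b, block {A,E,F} splits into {A,E} and {F}.
The partition is now stable with 3 blocks: {A,E} | {D} | {F}.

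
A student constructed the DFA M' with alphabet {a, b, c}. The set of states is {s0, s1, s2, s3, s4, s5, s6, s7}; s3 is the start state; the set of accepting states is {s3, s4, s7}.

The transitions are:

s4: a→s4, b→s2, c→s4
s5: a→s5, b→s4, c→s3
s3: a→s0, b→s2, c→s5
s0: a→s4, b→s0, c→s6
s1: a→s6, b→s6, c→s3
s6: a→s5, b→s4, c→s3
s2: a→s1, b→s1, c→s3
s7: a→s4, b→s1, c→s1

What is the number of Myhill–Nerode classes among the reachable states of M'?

6

Reachable states from the start: {s0,s1,s2,s3,s4,s5,s6}. Unreachable: {s7} — drop them.
Initial partition by acceptance: {s3,s4} | {s0,s1,s2,s5,s6}.
On input a, block {s3,s4} splits into {s3} and {s4}.
Split {s0,s1,s2,s5,s6} by δ(·,a) → {s1,s2,s5,s6} and {s0}.
Refine {s1,s2,s5,s6} on symbol b: members go to different blocks, giving {s1,s2} and {s5,s6}.
Split {s1,s2} by δ(·,a) → {s1} and {s2}.
No further refinement is possible. Final partition (6 blocks): {s3} | {s1} | {s4} | {s0} | {s5,s6} | {s2}.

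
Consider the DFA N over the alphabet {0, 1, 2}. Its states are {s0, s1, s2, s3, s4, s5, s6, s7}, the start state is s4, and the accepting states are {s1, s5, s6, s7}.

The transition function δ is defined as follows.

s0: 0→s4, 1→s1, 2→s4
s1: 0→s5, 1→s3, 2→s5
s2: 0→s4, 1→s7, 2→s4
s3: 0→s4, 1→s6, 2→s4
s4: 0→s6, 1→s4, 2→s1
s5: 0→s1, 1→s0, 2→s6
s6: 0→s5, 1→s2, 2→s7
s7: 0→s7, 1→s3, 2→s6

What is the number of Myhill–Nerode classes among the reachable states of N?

3

All states are reachable from the start state.
Start with accepting vs non-accepting: {s1,s5,s6,s7} | {s0,s2,s3,s4}.
On input 0, block {s0,s2,s3,s4} splits into {s0,s2,s3} and {s4}.
The partition is now stable with 3 blocks: {s1,s5,s6,s7} | {s0,s2,s3} | {s4}.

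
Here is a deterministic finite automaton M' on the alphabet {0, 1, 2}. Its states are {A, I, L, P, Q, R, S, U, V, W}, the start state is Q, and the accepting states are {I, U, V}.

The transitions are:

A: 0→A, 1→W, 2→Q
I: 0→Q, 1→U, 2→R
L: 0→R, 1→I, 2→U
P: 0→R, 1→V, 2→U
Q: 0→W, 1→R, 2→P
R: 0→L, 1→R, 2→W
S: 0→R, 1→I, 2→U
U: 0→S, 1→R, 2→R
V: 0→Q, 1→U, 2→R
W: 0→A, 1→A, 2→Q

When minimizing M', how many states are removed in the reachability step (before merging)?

0

Exploring from Q, all states are eventually visited, so none are unreachable.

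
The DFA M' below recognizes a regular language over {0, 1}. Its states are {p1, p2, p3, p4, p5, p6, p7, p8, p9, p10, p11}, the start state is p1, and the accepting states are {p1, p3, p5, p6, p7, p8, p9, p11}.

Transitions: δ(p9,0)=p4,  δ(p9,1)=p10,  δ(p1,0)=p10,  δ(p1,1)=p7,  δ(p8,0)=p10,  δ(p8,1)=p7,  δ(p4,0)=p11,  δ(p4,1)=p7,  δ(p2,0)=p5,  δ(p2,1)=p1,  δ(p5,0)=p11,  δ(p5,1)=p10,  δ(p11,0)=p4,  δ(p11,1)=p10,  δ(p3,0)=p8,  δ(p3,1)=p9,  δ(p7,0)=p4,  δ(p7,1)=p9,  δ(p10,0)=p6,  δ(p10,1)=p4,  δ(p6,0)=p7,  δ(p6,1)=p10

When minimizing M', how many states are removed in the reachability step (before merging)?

4

Starting at p1 and following transitions, the reachable set is {p1, p4, p6, p7, p9, p10, p11}. That leaves p2, p3, p5, p8 unreachable — 4 in total.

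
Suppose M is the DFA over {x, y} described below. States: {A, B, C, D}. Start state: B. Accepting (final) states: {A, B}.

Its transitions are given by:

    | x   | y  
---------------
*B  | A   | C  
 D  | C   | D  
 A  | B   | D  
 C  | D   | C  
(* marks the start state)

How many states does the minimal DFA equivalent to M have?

2

P0 = {A,B} | {C,D}.
The partition is now stable with 2 blocks: {A,B} | {C,D}.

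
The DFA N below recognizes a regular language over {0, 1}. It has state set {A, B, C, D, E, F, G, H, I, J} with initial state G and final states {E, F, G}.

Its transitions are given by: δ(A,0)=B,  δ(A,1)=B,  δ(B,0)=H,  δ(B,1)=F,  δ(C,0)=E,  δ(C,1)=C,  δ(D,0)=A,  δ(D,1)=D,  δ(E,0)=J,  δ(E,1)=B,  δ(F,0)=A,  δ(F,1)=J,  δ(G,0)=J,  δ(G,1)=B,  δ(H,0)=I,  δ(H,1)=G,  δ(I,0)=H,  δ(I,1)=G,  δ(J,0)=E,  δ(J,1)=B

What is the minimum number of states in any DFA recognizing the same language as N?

Reachable states from the start: {A,B,E,F,G,H,I,J}. Unreachable: {C,D} — drop them.
Initial partition by acceptance: {E,F,G} | {A,B,H,I,J}.
Refine {A,B,H,I,J} on symbol 0: members go to different blocks, giving {A,B,H,I} and {J}.
On input 0, block {E,F,G} splits into {E,G} and {F}.
On input 1, block {A,B,H,I} splits into {H,I} and {A} and {B}.
Stable partition: {E,G} | {H,I} | {J} | {F} | {A} | {B} — 6 equivalence classes.

6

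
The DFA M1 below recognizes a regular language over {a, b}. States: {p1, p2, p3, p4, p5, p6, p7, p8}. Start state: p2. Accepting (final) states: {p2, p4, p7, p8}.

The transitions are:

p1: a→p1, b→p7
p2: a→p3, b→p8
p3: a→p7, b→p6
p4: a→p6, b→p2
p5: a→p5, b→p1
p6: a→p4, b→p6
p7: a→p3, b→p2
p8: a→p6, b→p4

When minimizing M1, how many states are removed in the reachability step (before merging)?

BFS from p2 reaches {p2, p3, p4, p6, p7, p8}; the 2 state(s) p1, p5 are never visited.

2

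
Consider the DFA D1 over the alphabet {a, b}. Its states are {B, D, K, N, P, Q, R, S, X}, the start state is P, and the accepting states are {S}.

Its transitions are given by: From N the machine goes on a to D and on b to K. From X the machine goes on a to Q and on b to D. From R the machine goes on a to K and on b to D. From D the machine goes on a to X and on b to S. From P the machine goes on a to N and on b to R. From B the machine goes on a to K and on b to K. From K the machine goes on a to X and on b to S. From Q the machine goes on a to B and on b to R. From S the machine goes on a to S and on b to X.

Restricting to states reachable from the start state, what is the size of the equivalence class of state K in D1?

P0 = {S} | {B,D,K,N,P,Q,R,X}.
Split {B,D,K,N,P,Q,R,X} by δ(·,b) → {B,N,P,Q,R,X} and {D,K}.
Refine {B,N,P,Q,R,X} on symbol a: members go to different blocks, giving {P,Q,X} and {B,N,R}.
On input a, block {P,Q,X} splits into {P,Q} and {X}.
The partition is now stable with 5 blocks: {S} | {P,Q} | {D,K} | {B,N,R} | {X}.
State K belongs to the block {D,K}, which has 2 states.

2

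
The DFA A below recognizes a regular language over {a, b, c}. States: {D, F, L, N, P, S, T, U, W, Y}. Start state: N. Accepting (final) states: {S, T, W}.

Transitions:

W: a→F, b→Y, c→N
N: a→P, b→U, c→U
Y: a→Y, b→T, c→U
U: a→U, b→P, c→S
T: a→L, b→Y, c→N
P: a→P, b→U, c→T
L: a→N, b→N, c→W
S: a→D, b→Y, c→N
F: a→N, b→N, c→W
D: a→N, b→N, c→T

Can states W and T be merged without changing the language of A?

P0 = {S,T,W} | {D,F,L,N,P,U,Y}.
Refine {D,F,L,N,P,U,Y} on symbol b: members go to different blocks, giving {D,F,L,N,P,U} and {Y}.
Refine {D,F,L,N,P,U} on symbol c: members go to different blocks, giving {D,F,L,P,U} and {N}.
Split {D,F,L,P,U} by δ(·,a) → {D,F,L} and {P,U}.
Stable partition: {S,T,W} | {D,F,L} | {Y} | {N} | {P,U} — 5 equivalence classes.
W and T lie in the same block of the stable partition, so they are equivalent — no string distinguishes them.

Yes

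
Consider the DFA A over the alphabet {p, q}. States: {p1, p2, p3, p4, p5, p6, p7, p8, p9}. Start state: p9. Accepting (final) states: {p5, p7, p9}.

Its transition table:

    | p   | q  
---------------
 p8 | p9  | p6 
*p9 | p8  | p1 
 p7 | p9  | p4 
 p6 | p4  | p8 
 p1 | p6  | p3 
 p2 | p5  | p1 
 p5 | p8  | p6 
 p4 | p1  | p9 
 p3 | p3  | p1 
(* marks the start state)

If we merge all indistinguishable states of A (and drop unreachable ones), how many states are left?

6

States {p2,p5,p7} cannot be reached from the start state, so discard them.
Start with accepting vs non-accepting: {p9} | {p1,p3,p4,p6,p8}.
On input p, block {p1,p3,p4,p6,p8} splits into {p1,p3,p4,p6} and {p8}.
On input q, block {p1,p3,p4,p6} splits into {p1,p3} and {p4} and {p6}.
Split {p1,p3} by δ(·,p) → {p1} and {p3}.
Stable partition: {p9} | {p1} | {p8} | {p4} | {p6} | {p3} — 6 equivalence classes.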